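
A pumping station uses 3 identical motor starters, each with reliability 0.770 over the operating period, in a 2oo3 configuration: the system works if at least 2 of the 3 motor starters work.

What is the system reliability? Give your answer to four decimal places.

R = Σ_{i=2}^{3} C(3,i) p^i (1−p)^{3−i} with p = 0.770
C(3,2)·0.770^2·0.230^1 = 0.409101
C(3,3)·0.770^3·0.230^0 = 0.456533
Sum = 0.8656

0.8656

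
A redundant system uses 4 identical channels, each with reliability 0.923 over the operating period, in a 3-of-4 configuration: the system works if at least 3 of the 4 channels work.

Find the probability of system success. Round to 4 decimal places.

0.9680

R = Σ_{i=3}^{4} C(4,i) p^i (1−p)^{4−i} with p = 0.923
C(4,3)·0.923^3·0.077^1 = 0.242190
C(4,4)·0.923^4·0.077^0 = 0.725783
Sum = 0.9680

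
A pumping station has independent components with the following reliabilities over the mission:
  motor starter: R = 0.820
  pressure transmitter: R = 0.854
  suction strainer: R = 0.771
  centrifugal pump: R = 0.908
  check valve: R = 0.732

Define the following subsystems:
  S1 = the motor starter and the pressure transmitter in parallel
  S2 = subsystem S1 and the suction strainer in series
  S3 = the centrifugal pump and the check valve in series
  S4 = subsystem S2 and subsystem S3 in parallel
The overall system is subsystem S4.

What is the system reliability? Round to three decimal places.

0.916

Parallel (motor starter and pressure transmitter): 1 − (1 − 0.82000)(1 − 0.85400) = 0.97372
Series ([0.97372] and suction strainer): 0.97372 × 0.77100 = 0.75074
Series (centrifugal pump and check valve): 0.90800 × 0.73200 = 0.66466
Parallel ([0.75074] and [0.66466]): 1 − (1 − 0.75074)(1 − 0.66466) = 0.916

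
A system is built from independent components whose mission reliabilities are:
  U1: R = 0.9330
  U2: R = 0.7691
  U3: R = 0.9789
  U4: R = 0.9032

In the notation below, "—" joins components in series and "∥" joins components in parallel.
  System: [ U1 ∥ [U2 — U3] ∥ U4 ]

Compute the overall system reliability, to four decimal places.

0.9984

Series (U2 and U3): 0.769100 × 0.978900 = 0.752872
Parallel (U1, [0.752872], and U4): 1 − (1 − 0.933000)(1 − 0.752872)(1 − 0.903200) = 0.9984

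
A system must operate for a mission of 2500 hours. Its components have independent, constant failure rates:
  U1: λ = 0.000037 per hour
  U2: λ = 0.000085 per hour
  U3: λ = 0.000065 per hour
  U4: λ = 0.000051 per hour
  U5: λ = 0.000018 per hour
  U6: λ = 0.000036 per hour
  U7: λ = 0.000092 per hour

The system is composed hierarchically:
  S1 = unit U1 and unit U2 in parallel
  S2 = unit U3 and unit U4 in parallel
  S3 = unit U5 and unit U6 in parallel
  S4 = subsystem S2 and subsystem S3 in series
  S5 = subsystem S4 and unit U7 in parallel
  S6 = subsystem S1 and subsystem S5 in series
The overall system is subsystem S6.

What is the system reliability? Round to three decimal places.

R(U1) = exp(−0.000037 × 2500) = 0.91165
R(U2) = exp(−0.000085 × 2500) = 0.80856
R(U3) = exp(−0.000065 × 2500) = 0.85002
R(U4) = exp(−0.000051 × 2500) = 0.88029
R(U5) = exp(−0.000018 × 2500) = 0.95600
R(U6) = exp(−0.000036 × 2500) = 0.91393
R(U7) = exp(−0.000092 × 2500) = 0.79453
Parallel (U1 and U2): 1 − (1 − 0.91165)(1 − 0.80856) = 0.98309
Parallel (U3 and U4): 1 − (1 − 0.85002)(1 − 0.88029) = 0.98205
Parallel (U5 and U6): 1 − (1 − 0.95600)(1 − 0.91393) = 0.99621
Series ([0.98205] and [0.99621]): 0.98205 × 0.99621 = 0.97833
Parallel ([0.97833] and U7): 1 − (1 − 0.97833)(1 − 0.79453) = 0.99555
Series ([0.98309] and [0.99555]): 0.98309 × 0.99555 = 0.979

0.979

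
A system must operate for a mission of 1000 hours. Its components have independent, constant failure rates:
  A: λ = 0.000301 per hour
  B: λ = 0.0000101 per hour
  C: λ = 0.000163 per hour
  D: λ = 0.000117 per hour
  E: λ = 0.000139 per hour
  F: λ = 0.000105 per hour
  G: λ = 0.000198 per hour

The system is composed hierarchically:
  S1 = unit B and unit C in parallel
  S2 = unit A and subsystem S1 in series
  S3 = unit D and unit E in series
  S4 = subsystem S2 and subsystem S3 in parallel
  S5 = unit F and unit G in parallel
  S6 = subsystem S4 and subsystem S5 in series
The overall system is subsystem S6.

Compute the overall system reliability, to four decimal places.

0.9242

R(A) = exp(−0.000301 × 1000) = 0.740078
R(B) = exp(−0.0000101 × 1000) = 0.989951
R(C) = exp(−0.000163 × 1000) = 0.849591
R(D) = exp(−0.000117 × 1000) = 0.889585
R(E) = exp(−0.000139 × 1000) = 0.870228
R(F) = exp(−0.000105 × 1000) = 0.900325
R(G) = exp(−0.000198 × 1000) = 0.820370
Parallel (B and C): 1 − (1 − 0.989951)(1 − 0.849591) = 0.998489
Series (A and [0.998489]): 0.740078 × 0.998489 = 0.738960
Series (D and E): 0.889585 × 0.870228 = 0.774142
Parallel ([0.738960] and [0.774142]): 1 − (1 − 0.738960)(1 − 0.774142) = 0.941042
Parallel (F and G): 1 − (1 − 0.900325)(1 − 0.820370) = 0.982095
Series ([0.941042] and [0.982095]): 0.941042 × 0.982095 = 0.9242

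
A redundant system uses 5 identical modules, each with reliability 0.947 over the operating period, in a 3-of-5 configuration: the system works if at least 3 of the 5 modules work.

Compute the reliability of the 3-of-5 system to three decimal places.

0.999

R = Σ_{i=3}^{5} C(5,i) p^i (1−p)^{5−i} with p = 0.947
C(5,3)·0.947^3·0.053^2 = 0.02386
C(5,4)·0.947^4·0.053^1 = 0.21313
C(5,5)·0.947^5·0.053^0 = 0.76164
Sum = 0.999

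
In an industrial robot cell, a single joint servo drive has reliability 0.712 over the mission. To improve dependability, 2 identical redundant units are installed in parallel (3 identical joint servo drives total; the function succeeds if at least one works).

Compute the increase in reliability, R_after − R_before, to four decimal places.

0.2641

R_before = 0.712
R_after = 1 − (1 − 0.712)^3 = 0.9761
ΔR = 0.9761 − 0.712 = 0.2641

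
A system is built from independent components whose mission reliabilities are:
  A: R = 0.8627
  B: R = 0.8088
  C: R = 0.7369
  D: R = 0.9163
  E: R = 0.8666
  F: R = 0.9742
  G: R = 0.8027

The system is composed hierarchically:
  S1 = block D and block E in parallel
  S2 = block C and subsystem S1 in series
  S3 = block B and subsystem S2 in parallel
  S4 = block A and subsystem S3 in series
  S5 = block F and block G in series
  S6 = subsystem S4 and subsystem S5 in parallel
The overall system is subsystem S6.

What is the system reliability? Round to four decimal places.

Parallel (D and E): 1 − (1 − 0.916300)(1 − 0.866600) = 0.988834
Series (C and [0.988834]): 0.736900 × 0.988834 = 0.728672
Parallel (B and [0.728672]): 1 − (1 − 0.808800)(1 − 0.728672) = 0.948122
Series (A and [0.948122]): 0.862700 × 0.948122 = 0.817945
Series (F and G): 0.974200 × 0.802700 = 0.781990
Parallel ([0.817945] and [0.781990]): 1 − (1 − 0.817945)(1 − 0.781990) = 0.9603

0.9603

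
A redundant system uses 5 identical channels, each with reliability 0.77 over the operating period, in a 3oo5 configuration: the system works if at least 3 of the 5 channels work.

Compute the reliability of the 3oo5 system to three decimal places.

R = Σ_{i=3}^{5} C(5,i) p^i (1−p)^{5−i} with p = 0.77
C(5,3)·0.77^3·0.23^2 = 0.24151
C(5,4)·0.77^4·0.23^1 = 0.40426
C(5,5)·0.77^5·0.23^0 = 0.27068
Sum = 0.916

0.916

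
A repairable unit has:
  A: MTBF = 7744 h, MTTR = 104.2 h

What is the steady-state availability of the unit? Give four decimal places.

0.9867

A(A) = MTBF/(MTBF+MTTR) = 7744/(7744+104.2) = 0.9867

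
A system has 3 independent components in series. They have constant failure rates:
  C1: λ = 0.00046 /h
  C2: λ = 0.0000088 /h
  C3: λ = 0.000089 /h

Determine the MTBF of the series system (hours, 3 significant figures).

1790

Series of exponential components: λ_sys = Σ λ_i
λ_sys = 0.00046 + 0.0000088 + 0.000089 = 5.5780e-04 /h
MTBF = 1 / λ_sys = 1790 h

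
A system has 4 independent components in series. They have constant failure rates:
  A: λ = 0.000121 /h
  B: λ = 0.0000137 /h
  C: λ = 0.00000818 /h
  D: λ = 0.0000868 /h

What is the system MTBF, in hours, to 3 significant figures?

4350

Series of exponential components: λ_sys = Σ λ_i
λ_sys = 0.000121 + 0.0000137 + 0.00000818 + 0.0000868 = 2.2968e-04 /h
MTBF = 1 / λ_sys = 4350 h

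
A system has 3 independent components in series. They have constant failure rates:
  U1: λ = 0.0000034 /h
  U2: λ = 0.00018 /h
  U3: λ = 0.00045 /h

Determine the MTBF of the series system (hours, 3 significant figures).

Series of exponential components: λ_sys = Σ λ_i
λ_sys = 0.0000034 + 0.00018 + 0.00045 = 6.3340e-04 /h
MTBF = 1 / λ_sys = 1580 h

1580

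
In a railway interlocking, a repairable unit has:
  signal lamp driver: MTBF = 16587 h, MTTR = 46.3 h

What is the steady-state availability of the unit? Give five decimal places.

A(signal lamp driver) = MTBF/(MTBF+MTTR) = 16587/(16587+46.3) = 0.99722

0.99722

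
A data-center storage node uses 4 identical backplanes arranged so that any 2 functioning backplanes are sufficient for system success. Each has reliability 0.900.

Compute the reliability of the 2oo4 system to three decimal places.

R = Σ_{i=2}^{4} C(4,i) p^i (1−p)^{4−i} with p = 0.900
C(4,2)·0.900^2·0.100^2 = 0.04860
C(4,3)·0.900^3·0.100^1 = 0.29160
C(4,4)·0.900^4·0.100^0 = 0.65610
Sum = 0.996

0.996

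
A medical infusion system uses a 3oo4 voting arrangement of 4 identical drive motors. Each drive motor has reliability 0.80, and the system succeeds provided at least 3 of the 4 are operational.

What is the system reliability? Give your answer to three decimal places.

0.819

R = Σ_{i=3}^{4} C(4,i) p^i (1−p)^{4−i} with p = 0.80
C(4,3)·0.80^3·0.20^1 = 0.40960
C(4,4)·0.80^4·0.20^0 = 0.40960
Sum = 0.819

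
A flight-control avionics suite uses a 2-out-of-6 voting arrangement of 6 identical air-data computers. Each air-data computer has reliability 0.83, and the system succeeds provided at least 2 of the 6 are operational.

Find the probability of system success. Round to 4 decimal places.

0.9993

R = Σ_{i=2}^{6} C(6,i) p^i (1−p)^{6−i} with p = 0.83
C(6,2)·0.83^2·0.17^4 = 0.008631
C(6,3)·0.83^3·0.17^3 = 0.056184
C(6,4)·0.83^4·0.17^2 = 0.205732
C(6,5)·0.83^5·0.17^1 = 0.401782
C(6,6)·0.83^6·0.17^0 = 0.326940
Sum = 0.9993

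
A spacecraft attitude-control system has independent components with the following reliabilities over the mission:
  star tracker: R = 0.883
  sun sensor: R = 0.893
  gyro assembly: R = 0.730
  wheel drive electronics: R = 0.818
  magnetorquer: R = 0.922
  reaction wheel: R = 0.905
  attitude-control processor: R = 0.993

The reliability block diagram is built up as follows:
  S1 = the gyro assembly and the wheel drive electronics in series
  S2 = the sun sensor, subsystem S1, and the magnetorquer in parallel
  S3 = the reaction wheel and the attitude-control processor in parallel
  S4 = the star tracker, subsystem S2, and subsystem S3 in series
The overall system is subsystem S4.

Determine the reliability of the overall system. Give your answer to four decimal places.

Series (gyro assembly and wheel drive electronics): 0.730000 × 0.818000 = 0.597140
Parallel (sun sensor, [0.597140], and magnetorquer): 1 − (1 − 0.893000)(1 − 0.597140)(1 − 0.922000) = 0.996638
Parallel (reaction wheel and attitude-control processor): 1 − (1 − 0.905000)(1 − 0.993000) = 0.999335
Series (star tracker, [0.996638], and [0.999335]): 0.883000 × 0.996638 × 0.999335 = 0.8794

0.8794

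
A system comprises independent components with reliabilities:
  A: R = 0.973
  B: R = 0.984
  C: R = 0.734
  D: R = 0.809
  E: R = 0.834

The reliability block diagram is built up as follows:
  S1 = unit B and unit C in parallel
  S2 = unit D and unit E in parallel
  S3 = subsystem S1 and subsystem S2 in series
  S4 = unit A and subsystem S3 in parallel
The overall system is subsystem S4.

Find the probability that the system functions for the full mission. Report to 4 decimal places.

0.9990

Parallel (B and C): 1 − (1 − 0.984000)(1 − 0.734000) = 0.995744
Parallel (D and E): 1 − (1 − 0.809000)(1 − 0.834000) = 0.968294
Series ([0.995744] and [0.968294]): 0.995744 × 0.968294 = 0.964173
Parallel (A and [0.964173]): 1 − (1 − 0.973000)(1 − 0.964173) = 0.9990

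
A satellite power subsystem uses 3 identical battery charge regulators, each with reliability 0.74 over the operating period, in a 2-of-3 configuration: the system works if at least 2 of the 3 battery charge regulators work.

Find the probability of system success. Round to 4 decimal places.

R = Σ_{i=2}^{3} C(3,i) p^i (1−p)^{3−i} with p = 0.74
C(3,2)·0.74^2·0.26^1 = 0.427128
C(3,3)·0.74^3·0.26^0 = 0.405224
Sum = 0.8324

0.8324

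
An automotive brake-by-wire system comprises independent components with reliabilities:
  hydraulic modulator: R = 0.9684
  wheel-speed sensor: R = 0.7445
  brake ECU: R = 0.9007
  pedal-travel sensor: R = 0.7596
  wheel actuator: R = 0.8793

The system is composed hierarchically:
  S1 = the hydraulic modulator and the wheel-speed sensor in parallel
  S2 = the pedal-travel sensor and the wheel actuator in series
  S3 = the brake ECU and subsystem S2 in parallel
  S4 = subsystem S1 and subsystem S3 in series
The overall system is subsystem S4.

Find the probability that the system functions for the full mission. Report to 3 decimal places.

0.959

Parallel (hydraulic modulator and wheel-speed sensor): 1 − (1 − 0.96840)(1 − 0.74450) = 0.99193
Series (pedal-travel sensor and wheel actuator): 0.75960 × 0.87930 = 0.66792
Parallel (brake ECU and [0.66792]): 1 − (1 − 0.90070)(1 − 0.66792) = 0.96702
Series ([0.99193] and [0.96702]): 0.99193 × 0.96702 = 0.959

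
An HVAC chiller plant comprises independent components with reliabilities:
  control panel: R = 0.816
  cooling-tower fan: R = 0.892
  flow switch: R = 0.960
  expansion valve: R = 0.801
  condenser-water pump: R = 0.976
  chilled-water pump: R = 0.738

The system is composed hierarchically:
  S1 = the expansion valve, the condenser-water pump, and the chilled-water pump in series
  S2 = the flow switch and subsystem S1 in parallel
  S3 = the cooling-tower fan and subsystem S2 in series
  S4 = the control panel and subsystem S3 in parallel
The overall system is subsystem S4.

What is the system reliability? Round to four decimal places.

Series (expansion valve, condenser-water pump, and chilled-water pump): 0.801000 × 0.976000 × 0.738000 = 0.576951
Parallel (flow switch and [0.576951]): 1 − (1 − 0.960000)(1 − 0.576951) = 0.983078
Series (cooling-tower fan and [0.983078]): 0.892000 × 0.983078 = 0.876906
Parallel (control panel and [0.876906]): 1 − (1 − 0.816000)(1 − 0.876906) = 0.9774

0.9774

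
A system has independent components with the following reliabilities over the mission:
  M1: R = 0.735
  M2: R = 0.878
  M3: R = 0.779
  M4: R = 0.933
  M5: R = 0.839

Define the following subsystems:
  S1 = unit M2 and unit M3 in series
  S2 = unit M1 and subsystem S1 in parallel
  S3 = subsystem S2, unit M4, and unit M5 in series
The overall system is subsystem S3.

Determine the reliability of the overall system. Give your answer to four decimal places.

Series (M2 and M3): 0.878000 × 0.779000 = 0.683962
Parallel (M1 and [0.683962]): 1 − (1 − 0.735000)(1 − 0.683962) = 0.916250
Series ([0.916250], M4, and M5): 0.916250 × 0.933000 × 0.839000 = 0.7172

0.7172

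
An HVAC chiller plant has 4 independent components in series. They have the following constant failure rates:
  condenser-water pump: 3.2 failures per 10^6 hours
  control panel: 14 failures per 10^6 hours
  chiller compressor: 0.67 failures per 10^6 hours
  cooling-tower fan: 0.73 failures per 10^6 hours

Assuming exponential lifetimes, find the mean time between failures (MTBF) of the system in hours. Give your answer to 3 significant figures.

53800

Series of exponential components: λ_sys = Σ λ_i
λ_sys = 0.0000032 + 0.000014 + 0.00000067 + 0.00000073 = 1.8600e-05 /h
MTBF = 1 / λ_sys = 53800 h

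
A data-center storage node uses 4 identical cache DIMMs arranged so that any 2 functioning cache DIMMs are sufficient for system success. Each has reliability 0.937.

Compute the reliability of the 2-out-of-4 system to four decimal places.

R = Σ_{i=2}^{4} C(4,i) p^i (1−p)^{4−i} with p = 0.937
C(4,2)·0.937^2·0.063^2 = 0.020908
C(4,3)·0.937^3·0.063^1 = 0.207310
C(4,4)·0.937^4·0.063^0 = 0.770830
Sum = 0.9990

0.9990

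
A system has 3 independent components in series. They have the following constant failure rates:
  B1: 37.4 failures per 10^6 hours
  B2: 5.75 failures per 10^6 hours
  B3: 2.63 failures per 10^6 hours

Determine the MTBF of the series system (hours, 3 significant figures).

Series of exponential components: λ_sys = Σ λ_i
λ_sys = 0.0000374 + 0.00000575 + 0.00000263 = 4.5780e-05 /h
MTBF = 1 / λ_sys = 21800 h

21800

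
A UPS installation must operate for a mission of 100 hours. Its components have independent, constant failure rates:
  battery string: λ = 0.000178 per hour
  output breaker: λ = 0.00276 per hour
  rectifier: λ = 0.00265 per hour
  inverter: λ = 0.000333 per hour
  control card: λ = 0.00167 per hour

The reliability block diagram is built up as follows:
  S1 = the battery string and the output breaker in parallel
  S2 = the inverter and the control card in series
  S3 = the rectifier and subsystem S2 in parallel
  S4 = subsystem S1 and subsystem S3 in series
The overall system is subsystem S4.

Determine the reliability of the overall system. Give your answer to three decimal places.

R(battery string) = exp(−0.000178 × 100) = 0.98236
R(output breaker) = exp(−0.00276 × 100) = 0.75881
R(rectifier) = exp(−0.00265 × 100) = 0.76721
R(inverter) = exp(−0.000333 × 100) = 0.96725
R(control card) = exp(−0.00167 × 100) = 0.84620
Parallel (battery string and output breaker): 1 − (1 − 0.98236)(1 − 0.75881) = 0.99575
Series (inverter and control card): 0.96725 × 0.84620 = 0.81849
Parallel (rectifier and [0.81849]): 1 − (1 − 0.76721)(1 − 0.81849) = 0.95775
Series ([0.99575] and [0.95775]): 0.99575 × 0.95775 = 0.954

0.954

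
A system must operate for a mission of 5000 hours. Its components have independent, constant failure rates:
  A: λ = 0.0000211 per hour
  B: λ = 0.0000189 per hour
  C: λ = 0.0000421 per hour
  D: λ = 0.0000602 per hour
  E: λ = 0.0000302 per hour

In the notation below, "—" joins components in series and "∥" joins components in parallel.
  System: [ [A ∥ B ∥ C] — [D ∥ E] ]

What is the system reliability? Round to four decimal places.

R(A) = exp(−0.0000211 × 5000) = 0.899874
R(B) = exp(−0.0000189 × 5000) = 0.909828
R(C) = exp(−0.0000421 × 5000) = 0.810179
R(D) = exp(−0.0000602 × 5000) = 0.740078
R(E) = exp(−0.0000302 × 5000) = 0.859848
Parallel (A, B, and C): 1 − (1 − 0.899874)(1 − 0.909828)(1 − 0.810179) = 0.998286
Parallel (D and E): 1 − (1 − 0.740078)(1 − 0.859848) = 0.963571
Series ([0.998286] and [0.963571]): 0.998286 × 0.963571 = 0.9619

0.9619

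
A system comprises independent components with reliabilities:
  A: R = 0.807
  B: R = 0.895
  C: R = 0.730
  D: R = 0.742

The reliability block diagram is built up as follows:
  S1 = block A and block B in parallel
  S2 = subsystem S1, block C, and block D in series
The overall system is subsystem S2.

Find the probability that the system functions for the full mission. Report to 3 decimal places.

0.531

Parallel (A and B): 1 − (1 − 0.80700)(1 − 0.89500) = 0.97974
Series ([0.97974], C, and D): 0.97974 × 0.73000 × 0.74200 = 0.531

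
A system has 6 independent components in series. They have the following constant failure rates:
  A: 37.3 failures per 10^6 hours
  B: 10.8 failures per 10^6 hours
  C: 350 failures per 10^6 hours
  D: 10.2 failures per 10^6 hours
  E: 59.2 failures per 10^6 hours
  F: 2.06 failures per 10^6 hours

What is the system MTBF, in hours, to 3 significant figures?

2130

Series of exponential components: λ_sys = Σ λ_i
λ_sys = 0.0000373 + 0.0000108 + 0.000350 + 0.0000102 + 0.0000592 + 0.00000206 = 4.6956e-04 /h
MTBF = 1 / λ_sys = 2130 h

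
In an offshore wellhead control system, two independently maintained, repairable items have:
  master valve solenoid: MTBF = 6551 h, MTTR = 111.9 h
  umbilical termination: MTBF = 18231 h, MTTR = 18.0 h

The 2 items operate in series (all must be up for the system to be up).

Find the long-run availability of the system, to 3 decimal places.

A(master valve solenoid) = MTBF/(MTBF+MTTR) = 6551/(6551+111.9) = 0.983206
A(umbilical termination) = MTBF/(MTBF+MTTR) = 18231/(18231+18.0) = 0.999014
Series availability: 0.983206 × 0.999014 = 0.982

0.982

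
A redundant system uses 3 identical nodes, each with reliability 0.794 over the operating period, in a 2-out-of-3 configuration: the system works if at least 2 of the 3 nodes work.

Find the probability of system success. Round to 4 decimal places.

R = Σ_{i=2}^{3} C(3,i) p^i (1−p)^{3−i} with p = 0.794
C(3,2)·0.794^2·0.206^1 = 0.389609
C(3,3)·0.794^3·0.206^0 = 0.500566
Sum = 0.8902

0.8902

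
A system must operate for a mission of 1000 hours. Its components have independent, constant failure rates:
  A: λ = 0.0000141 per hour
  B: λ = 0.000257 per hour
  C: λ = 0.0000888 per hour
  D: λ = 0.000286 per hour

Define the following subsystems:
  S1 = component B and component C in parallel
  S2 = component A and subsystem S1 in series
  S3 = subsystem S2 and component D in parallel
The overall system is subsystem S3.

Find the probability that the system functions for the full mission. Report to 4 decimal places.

0.9918

R(A) = exp(−0.0000141 × 1000) = 0.985999
R(B) = exp(−0.000257 × 1000) = 0.773368
R(C) = exp(−0.0000888 × 1000) = 0.915029
R(D) = exp(−0.000286 × 1000) = 0.751263
Parallel (B and C): 1 − (1 − 0.773368)(1 − 0.915029) = 0.980743
Series (A and [0.980743]): 0.985999 × 0.980743 = 0.967012
Parallel ([0.967012] and D): 1 − (1 − 0.967012)(1 − 0.751263) = 0.9918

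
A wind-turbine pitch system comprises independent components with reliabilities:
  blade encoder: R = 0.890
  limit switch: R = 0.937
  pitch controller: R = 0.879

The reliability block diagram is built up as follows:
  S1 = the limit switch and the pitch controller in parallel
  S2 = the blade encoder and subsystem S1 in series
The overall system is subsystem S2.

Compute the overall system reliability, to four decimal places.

0.8832

Parallel (limit switch and pitch controller): 1 − (1 − 0.937000)(1 − 0.879000) = 0.992377
Series (blade encoder and [0.992377]): 0.890000 × 0.992377 = 0.8832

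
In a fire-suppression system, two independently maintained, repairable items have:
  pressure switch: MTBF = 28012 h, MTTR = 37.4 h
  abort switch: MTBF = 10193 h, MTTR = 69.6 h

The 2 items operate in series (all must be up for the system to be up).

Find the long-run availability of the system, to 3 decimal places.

A(pressure switch) = MTBF/(MTBF+MTTR) = 28012/(28012+37.4) = 0.998667
A(abort switch) = MTBF/(MTBF+MTTR) = 10193/(10193+69.6) = 0.993218
Series availability: 0.998667 × 0.993218 = 0.992

0.992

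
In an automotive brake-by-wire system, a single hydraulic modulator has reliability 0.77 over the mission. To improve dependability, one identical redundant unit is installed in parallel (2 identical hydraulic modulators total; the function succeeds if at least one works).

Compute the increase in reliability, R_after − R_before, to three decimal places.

0.177

R_before = 0.77
R_after = 1 − (1 − 0.77)^2 = 0.947
ΔR = 0.947 − 0.77 = 0.177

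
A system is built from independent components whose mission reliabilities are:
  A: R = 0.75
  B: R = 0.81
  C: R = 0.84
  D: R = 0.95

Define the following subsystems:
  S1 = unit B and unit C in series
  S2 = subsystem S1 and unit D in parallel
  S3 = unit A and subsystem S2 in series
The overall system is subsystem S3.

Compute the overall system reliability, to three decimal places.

0.738

Series (B and C): 0.81000 × 0.84000 = 0.68040
Parallel ([0.68040] and D): 1 − (1 − 0.68040)(1 − 0.95000) = 0.98402
Series (A and [0.98402]): 0.75000 × 0.98402 = 0.738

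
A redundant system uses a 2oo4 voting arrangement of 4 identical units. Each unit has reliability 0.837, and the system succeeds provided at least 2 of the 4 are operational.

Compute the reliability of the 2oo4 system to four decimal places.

0.9848

R = Σ_{i=2}^{4} C(4,i) p^i (1−p)^{4−i} with p = 0.837
C(4,2)·0.837^2·0.163^2 = 0.111681
C(4,3)·0.837^3·0.163^1 = 0.382317
C(4,4)·0.837^4·0.163^0 = 0.490797
Sum = 0.9848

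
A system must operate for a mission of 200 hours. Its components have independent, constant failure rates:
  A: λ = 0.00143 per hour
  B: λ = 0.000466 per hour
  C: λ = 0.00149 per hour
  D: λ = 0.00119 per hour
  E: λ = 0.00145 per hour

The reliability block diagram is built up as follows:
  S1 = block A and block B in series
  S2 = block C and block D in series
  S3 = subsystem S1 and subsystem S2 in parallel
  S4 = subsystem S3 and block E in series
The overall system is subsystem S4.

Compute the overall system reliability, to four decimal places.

R(A) = exp(−0.00143 × 200) = 0.751263
R(B) = exp(−0.000466 × 200) = 0.911011
R(C) = exp(−0.00149 × 200) = 0.742301
R(D) = exp(−0.00119 × 200) = 0.788203
R(E) = exp(−0.00145 × 200) = 0.748264
Series (A and B): 0.751263 × 0.911011 = 0.684409
Series (C and D): 0.742301 × 0.788203 = 0.585084
Parallel ([0.684409] and [0.585084]): 1 − (1 − 0.684409)(1 − 0.585084) = 0.869056
Series ([0.869056] and E): 0.869056 × 0.748264 = 0.6503

0.6503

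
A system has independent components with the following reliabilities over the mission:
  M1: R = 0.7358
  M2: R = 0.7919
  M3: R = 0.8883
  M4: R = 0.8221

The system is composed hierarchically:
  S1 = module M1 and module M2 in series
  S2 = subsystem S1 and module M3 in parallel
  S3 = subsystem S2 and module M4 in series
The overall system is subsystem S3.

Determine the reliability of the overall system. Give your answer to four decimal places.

Series (M1 and M2): 0.735800 × 0.791900 = 0.582680
Parallel ([0.582680] and M3): 1 − (1 − 0.582680)(1 − 0.888300) = 0.953385
Series ([0.953385] and M4): 0.953385 × 0.822100 = 0.7838

0.7838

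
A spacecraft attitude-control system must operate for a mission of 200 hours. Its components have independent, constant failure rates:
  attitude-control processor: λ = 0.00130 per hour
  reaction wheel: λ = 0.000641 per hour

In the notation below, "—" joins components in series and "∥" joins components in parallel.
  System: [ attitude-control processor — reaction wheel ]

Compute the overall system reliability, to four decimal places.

0.6783

R(attitude-control processor) = exp(−0.00130 × 200) = 0.771052
R(reaction wheel) = exp(−0.000641 × 200) = 0.879677
Series (attitude-control processor and reaction wheel): 0.771052 × 0.879677 = 0.6783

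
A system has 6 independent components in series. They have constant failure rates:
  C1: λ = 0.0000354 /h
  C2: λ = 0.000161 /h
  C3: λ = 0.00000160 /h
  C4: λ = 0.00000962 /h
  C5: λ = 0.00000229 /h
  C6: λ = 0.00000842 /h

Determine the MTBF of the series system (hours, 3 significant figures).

Series of exponential components: λ_sys = Σ λ_i
λ_sys = 0.0000354 + 0.000161 + 0.00000160 + 0.00000962 + 0.00000229 + 0.00000842 = 2.1833e-04 /h
MTBF = 1 / λ_sys = 4580 h

4580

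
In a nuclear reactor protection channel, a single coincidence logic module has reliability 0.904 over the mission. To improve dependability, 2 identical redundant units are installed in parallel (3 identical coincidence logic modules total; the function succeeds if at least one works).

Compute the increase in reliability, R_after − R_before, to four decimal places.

R_before = 0.904
R_after = 1 − (1 − 0.904)^3 = 0.9991
ΔR = 0.9991 − 0.904 = 0.0951

0.0951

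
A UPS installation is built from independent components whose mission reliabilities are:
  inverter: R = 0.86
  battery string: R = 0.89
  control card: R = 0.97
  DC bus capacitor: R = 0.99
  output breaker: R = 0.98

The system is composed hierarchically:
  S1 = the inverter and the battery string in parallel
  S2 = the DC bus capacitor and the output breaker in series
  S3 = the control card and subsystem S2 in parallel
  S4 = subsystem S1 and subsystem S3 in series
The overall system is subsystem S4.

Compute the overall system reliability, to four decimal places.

Parallel (inverter and battery string): 1 − (1 − 0.860000)(1 − 0.890000) = 0.984600
Series (DC bus capacitor and output breaker): 0.990000 × 0.980000 = 0.970200
Parallel (control card and [0.970200]): 1 − (1 − 0.970000)(1 − 0.970200) = 0.999106
Series ([0.984600] and [0.999106]): 0.984600 × 0.999106 = 0.9837

0.9837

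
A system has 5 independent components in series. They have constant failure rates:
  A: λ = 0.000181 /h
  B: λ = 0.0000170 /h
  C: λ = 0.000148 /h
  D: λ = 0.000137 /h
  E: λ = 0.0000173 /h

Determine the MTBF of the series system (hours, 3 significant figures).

Series of exponential components: λ_sys = Σ λ_i
λ_sys = 0.000181 + 0.0000170 + 0.000148 + 0.000137 + 0.0000173 = 5.0030e-04 /h
MTBF = 1 / λ_sys = 2000 h

2000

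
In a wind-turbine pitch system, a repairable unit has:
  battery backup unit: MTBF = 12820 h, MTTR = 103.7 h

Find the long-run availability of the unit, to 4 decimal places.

A(battery backup unit) = MTBF/(MTBF+MTTR) = 12820/(12820+103.7) = 0.9920

0.9920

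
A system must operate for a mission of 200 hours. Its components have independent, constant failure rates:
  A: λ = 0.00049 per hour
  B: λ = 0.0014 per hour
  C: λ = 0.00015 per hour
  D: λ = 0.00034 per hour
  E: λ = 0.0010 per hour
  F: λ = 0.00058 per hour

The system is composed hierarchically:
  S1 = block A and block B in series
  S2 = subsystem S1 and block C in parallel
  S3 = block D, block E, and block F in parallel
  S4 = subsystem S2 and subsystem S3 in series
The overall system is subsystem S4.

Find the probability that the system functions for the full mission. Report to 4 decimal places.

R(A) = exp(−0.00049 × 200) = 0.906649
R(B) = exp(−0.0014 × 200) = 0.755784
R(C) = exp(−0.00015 × 200) = 0.970446
R(D) = exp(−0.00034 × 200) = 0.934260
R(E) = exp(−0.0010 × 200) = 0.818731
R(F) = exp(−0.00058 × 200) = 0.890475
Series (A and B): 0.906649 × 0.755784 = 0.685231
Parallel ([0.685231] and C): 1 − (1 − 0.685231)(1 − 0.970446) = 0.990697
Parallel (D, E, and F): 1 − (1 − 0.934260)(1 − 0.818731)(1 − 0.890475) = 0.998695
Series ([0.990697] and [0.998695]): 0.990697 × 0.998695 = 0.9894

0.9894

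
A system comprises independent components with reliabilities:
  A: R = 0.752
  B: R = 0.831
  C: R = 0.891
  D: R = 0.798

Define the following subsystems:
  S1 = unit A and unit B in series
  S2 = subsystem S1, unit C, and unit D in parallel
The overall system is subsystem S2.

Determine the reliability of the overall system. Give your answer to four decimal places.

Series (A and B): 0.752000 × 0.831000 = 0.624912
Parallel ([0.624912], C, and D): 1 − (1 − 0.624912)(1 − 0.891000)(1 − 0.798000) = 0.9917

0.9917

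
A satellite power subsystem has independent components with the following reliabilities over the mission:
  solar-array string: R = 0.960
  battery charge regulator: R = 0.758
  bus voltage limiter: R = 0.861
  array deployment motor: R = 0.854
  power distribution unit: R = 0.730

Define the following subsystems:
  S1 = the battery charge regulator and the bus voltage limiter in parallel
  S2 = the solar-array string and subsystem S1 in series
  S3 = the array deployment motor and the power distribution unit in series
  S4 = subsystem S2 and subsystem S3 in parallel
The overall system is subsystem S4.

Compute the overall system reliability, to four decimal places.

Parallel (battery charge regulator and bus voltage limiter): 1 − (1 − 0.758000)(1 − 0.861000) = 0.966362
Series (solar-array string and [0.966362]): 0.960000 × 0.966362 = 0.927708
Series (array deployment motor and power distribution unit): 0.854000 × 0.730000 = 0.623420
Parallel ([0.927708] and [0.623420]): 1 − (1 − 0.927708)(1 − 0.623420) = 0.9728

0.9728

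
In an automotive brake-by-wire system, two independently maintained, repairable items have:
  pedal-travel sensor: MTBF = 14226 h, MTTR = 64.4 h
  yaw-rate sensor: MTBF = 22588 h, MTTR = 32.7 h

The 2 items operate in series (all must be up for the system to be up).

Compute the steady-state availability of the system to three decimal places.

0.994

A(pedal-travel sensor) = MTBF/(MTBF+MTTR) = 14226/(14226+64.4) = 0.995493
A(yaw-rate sensor) = MTBF/(MTBF+MTTR) = 22588/(22588+32.7) = 0.998554
Series availability: 0.995493 × 0.998554 = 0.994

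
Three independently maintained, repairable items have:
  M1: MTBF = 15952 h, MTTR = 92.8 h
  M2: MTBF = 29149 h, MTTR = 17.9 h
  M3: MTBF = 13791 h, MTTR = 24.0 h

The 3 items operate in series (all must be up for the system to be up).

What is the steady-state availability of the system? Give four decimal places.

A(M1) = MTBF/(MTBF+MTTR) = 15952/(15952+92.8) = 0.994216
A(M2) = MTBF/(MTBF+MTTR) = 29149/(29149+17.9) = 0.999386
A(M3) = MTBF/(MTBF+MTTR) = 13791/(13791+24.0) = 0.998263
Series availability: 0.994216 × 0.999386 × 0.998263 = 0.9919

0.9919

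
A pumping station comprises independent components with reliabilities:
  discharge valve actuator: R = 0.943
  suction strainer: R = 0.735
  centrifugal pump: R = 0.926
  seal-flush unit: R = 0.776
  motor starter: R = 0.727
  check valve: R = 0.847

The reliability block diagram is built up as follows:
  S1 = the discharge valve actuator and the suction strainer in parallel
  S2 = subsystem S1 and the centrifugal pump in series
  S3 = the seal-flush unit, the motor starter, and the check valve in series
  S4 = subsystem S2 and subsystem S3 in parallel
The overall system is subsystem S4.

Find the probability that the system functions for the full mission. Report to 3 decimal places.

Parallel (discharge valve actuator and suction strainer): 1 − (1 − 0.94300)(1 − 0.73500) = 0.98490
Series ([0.98490] and centrifugal pump): 0.98490 × 0.92600 = 0.91202
Series (seal-flush unit, motor starter, and check valve): 0.77600 × 0.72700 × 0.84700 = 0.47784
Parallel ([0.91202] and [0.47784]): 1 − (1 − 0.91202)(1 − 0.47784) = 0.954

0.954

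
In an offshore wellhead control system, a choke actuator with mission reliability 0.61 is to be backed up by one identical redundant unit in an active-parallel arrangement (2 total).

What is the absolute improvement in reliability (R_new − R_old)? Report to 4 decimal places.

R_before = 0.61
R_after = 1 − (1 − 0.61)^2 = 0.8479
ΔR = 0.8479 − 0.61 = 0.2379

0.2379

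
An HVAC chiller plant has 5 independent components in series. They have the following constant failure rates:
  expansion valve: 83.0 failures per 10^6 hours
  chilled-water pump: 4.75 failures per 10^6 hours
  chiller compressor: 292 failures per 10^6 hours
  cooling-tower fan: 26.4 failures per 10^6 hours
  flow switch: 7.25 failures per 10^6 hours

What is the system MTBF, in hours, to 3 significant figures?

2420

Series of exponential components: λ_sys = Σ λ_i
λ_sys = 0.0000830 + 0.00000475 + 0.000292 + 0.0000264 + 0.00000725 = 4.1340e-04 /h
MTBF = 1 / λ_sys = 2420 h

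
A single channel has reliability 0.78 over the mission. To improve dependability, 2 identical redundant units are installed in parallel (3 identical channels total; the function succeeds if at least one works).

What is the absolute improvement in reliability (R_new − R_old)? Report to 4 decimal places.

R_before = 0.78
R_after = 1 − (1 − 0.78)^3 = 0.9894
ΔR = 0.9894 − 0.78 = 0.2094

0.2094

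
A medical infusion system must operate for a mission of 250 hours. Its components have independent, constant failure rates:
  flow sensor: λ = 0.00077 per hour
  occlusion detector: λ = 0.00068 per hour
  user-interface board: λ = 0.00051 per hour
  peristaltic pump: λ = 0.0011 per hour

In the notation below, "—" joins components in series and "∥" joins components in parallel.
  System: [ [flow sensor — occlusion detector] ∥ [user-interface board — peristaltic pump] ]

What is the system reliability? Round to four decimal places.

0.8992

R(flow sensor) = exp(−0.00077 × 250) = 0.824894
R(occlusion detector) = exp(−0.00068 × 250) = 0.843665
R(user-interface board) = exp(−0.00051 × 250) = 0.880293
R(peristaltic pump) = exp(−0.0011 × 250) = 0.759572
Series (flow sensor and occlusion detector): 0.824894 × 0.843665 = 0.695934
Series (user-interface board and peristaltic pump): 0.880293 × 0.759572 = 0.668646
Parallel ([0.695934] and [0.668646]): 1 − (1 − 0.695934)(1 − 0.668646) = 0.8992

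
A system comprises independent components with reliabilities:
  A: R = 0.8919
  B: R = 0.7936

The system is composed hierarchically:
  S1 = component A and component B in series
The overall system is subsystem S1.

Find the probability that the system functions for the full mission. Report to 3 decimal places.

0.708

Series (A and B): 0.89190 × 0.79360 = 0.708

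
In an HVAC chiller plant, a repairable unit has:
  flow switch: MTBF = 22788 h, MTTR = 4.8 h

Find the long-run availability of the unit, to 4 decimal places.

0.9998

A(flow switch) = MTBF/(MTBF+MTTR) = 22788/(22788+4.8) = 0.9998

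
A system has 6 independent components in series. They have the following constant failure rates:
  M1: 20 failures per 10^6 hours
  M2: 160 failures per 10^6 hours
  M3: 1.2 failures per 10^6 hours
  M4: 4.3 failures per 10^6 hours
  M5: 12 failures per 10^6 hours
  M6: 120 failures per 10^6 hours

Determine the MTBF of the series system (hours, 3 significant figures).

3150

Series of exponential components: λ_sys = Σ λ_i
λ_sys = 0.000020 + 0.00016 + 0.0000012 + 0.0000043 + 0.000012 + 0.00012 = 3.1750e-04 /h
MTBF = 1 / λ_sys = 3150 h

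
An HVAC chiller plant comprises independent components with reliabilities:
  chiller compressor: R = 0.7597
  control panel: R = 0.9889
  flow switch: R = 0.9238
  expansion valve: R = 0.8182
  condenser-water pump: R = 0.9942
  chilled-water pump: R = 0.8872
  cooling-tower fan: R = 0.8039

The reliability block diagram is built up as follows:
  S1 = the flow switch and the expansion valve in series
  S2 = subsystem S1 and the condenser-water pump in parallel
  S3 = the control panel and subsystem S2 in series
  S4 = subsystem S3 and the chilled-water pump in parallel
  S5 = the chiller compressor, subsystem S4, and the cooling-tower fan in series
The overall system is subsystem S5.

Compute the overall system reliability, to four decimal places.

Series (flow switch and expansion valve): 0.923800 × 0.818200 = 0.755853
Parallel ([0.755853] and condenser-water pump): 1 − (1 − 0.755853)(1 − 0.994200) = 0.998584
Series (control panel and [0.998584]): 0.988900 × 0.998584 = 0.987500
Parallel ([0.987500] and chilled-water pump): 1 − (1 − 0.987500)(1 − 0.887200) = 0.998590
Series (chiller compressor, [0.998590], and cooling-tower fan): 0.759700 × 0.998590 × 0.803900 = 0.6099

0.6099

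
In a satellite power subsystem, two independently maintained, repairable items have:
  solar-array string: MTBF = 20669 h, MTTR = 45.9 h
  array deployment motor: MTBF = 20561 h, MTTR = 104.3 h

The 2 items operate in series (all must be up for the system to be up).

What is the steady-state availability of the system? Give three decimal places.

A(solar-array string) = MTBF/(MTBF+MTTR) = 20669/(20669+45.9) = 0.997784
A(array deployment motor) = MTBF/(MTBF+MTTR) = 20561/(20561+104.3) = 0.994953
Series availability: 0.997784 × 0.994953 = 0.993

0.993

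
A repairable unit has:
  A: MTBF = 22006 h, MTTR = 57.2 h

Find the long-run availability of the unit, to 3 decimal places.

0.997

A(A) = MTBF/(MTBF+MTTR) = 22006/(22006+57.2) = 0.997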